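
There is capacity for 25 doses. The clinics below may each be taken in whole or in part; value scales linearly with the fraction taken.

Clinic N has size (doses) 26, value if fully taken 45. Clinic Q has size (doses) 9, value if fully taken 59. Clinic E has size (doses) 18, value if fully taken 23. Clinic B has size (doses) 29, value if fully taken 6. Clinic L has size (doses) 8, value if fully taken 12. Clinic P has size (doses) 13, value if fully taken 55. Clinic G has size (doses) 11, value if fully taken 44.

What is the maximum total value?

Sort by value density: Clinic Q 59/9≈6.56, Clinic P 55/13≈4.23, Clinic G 44/11≈4, Clinic N 45/26≈1.73, Clinic L 12/8≈1.5, Clinic E 23/18≈1.28, Clinic B 6/29≈0.207.
Clinic Q: take in full, 9 doses for value 59 → 16 left.
All 13 doses of Clinic P fit (value 55) → 3 remain.
Fill the last 3 doses with part of Clinic G: 3/11 of it earns 12.
Total value = 126.

126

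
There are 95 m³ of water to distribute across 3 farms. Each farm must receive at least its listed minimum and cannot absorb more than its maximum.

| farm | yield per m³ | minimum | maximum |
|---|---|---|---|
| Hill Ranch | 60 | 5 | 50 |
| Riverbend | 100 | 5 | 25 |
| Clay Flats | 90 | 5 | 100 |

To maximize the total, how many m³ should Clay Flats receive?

65

Meeting every minimum uses 5+5+5 = 15 m³, leaving 80.
Order the farms by yield per m³: Riverbend 100 > Clay Flats 90 > Hill Ranch 60.
Riverbend takes 20 more to reach its cap of 25 ; 60 left.
Clay Flats: +60 (room for 95) → 65. Pool exhausted.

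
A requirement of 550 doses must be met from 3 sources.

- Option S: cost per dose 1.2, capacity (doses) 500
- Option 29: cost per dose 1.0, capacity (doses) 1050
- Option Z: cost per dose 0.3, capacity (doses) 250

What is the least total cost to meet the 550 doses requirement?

375

Fill from the cheapest source first.
Option Z at 0.3: take all 250 doses ; 300 still needed.
Take 300 from Option 29 at 1.0 to finish.
Option S: unused.
Cost = 250×0.3 + 300×1.0 = 375.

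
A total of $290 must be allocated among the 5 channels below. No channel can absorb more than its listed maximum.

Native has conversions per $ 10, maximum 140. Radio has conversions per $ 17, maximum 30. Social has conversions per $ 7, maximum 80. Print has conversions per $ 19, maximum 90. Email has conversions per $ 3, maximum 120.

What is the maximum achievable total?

Highest conversions per $ first: Print 19 > Radio 17 > Native 10 > Social 7 > Email 3.
Print takes 90 to reach its cap of 90 ; 200 left.
Give Radio 30 to hit its cap of 30 ; 170 left.
Native takes 140 to reach its cap of 140 ; 30 left.
Only 30 left; Social takes them to reach 30.
Total = 10×140 + 17×30 + 7×30 + 19×90 = 3830.

3830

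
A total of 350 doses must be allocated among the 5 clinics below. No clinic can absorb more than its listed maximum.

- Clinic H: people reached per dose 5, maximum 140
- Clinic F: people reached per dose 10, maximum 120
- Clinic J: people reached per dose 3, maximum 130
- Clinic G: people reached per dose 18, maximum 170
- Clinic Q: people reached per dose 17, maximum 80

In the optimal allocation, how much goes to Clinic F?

100

Rank by people reached per dose: Clinic G 18 > Clinic Q 17 > Clinic F 10 > Clinic H 5 > Clinic J 3.
Clinic G takes 170 to reach its cap of 170 ; 180 left.
Give Clinic Q 80 to hit its cap of 80 ; 100 left.
Clinic F has room for 120 but only 100 remain, so it gets 100.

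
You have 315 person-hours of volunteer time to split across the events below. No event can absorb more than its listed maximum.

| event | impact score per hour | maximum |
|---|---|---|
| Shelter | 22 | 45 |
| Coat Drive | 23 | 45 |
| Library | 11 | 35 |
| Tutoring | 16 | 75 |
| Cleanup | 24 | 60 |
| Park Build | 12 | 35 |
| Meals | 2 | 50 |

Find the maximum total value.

Highest impact score per hour first: Cleanup 24 > Coat Drive 23 > Shelter 22 > Tutoring 16 > Park Build 12 > Library 11 > Meals 2.
Give Cleanup 60 to hit its cap of 60 → 255 left.
Give Coat Drive 45 to hit its cap of 45 → 210 left.
Shelter takes 45 to reach its cap of 45 → 165 left.
Tutoring takes 75 to reach its cap of 75 → 90 left.
Give Park Build 35 to hit its cap of 35 → 55 left.
Library takes 35 to reach its cap of 35 → 20 left.
Only 20 left; Meals takes them to reach 20.
Total = 22×45 + 23×45 + 11×35 + 16×75 + 24×60 + 12×35 + 2×20 = 5510.

5510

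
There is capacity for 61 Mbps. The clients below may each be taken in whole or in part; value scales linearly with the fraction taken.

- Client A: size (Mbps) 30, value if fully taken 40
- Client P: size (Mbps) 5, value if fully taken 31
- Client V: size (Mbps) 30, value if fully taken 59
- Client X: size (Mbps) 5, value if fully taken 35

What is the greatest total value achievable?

153

Sort by value density: Client X 35/5≈7, Client P 31/5≈6.2, Client V 59/30≈1.97, Client A 40/30≈1.33.
Client X: take in full, 5 Mbps for value 35 — 56 left.
Take all of Client P (5 Mbps, value 31) — 51 Mbps left.
Client V: take in full, 30 Mbps for value 59 — 21 left.
Only 21 Mbps remain; take 21/30 of Client A for value 40×21/30 = 28.
Total value = 153.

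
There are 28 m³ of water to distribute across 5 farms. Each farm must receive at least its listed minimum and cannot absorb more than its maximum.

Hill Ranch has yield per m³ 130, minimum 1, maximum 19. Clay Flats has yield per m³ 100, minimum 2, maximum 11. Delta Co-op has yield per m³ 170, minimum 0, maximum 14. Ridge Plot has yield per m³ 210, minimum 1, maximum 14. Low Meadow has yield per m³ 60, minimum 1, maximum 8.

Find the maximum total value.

5030

Meeting every minimum uses 1+2+0+1+1 = 5 m³, leaving 23.
Order the farms by yield per m³: Ridge Plot 210 > Delta Co-op 170 > Hill Ranch 130 > Clay Flats 100 > Low Meadow 60.
Ridge Plot takes 13 more to reach its cap of 14 ; 10 left.
Delta Co-op: +10 (room for 14) → 10. Pool exhausted.
Total = 130×1 + 100×2 + 170×10 + 210×14 + 60×1 = 5030.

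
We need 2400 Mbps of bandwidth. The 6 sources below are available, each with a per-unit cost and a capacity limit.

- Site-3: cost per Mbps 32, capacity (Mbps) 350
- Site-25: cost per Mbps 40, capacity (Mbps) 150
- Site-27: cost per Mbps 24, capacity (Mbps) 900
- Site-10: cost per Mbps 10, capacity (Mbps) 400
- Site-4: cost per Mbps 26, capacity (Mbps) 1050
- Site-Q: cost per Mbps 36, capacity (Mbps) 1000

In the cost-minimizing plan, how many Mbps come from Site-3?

Cheapest first:
Site-10 at 10: take all 400 Mbps — 2000 still needed.
Site-27 (24): use full 900 — 1100 Mbps to go.
Site-4 (26): use full 1050 — 50 Mbps to go.
Site-3 at 32: take 50 of its 350 — requirement met.
Site-Q, Site-25: unused.

50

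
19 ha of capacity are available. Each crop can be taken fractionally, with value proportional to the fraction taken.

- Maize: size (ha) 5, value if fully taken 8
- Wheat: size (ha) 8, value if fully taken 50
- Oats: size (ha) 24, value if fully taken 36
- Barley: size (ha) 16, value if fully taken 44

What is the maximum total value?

Best value per unit of size first: Wheat 50/8≈6.25, Barley 44/16≈2.75, Maize 8/5≈1.6, Oats 36/24≈1.5.
Wheat: take in full, 8 ha for value 50 — 11 left.
Fill the last 11 ha with part of Barley: 11/16 of it earns 30.25.
Total value = 80.25.

80.25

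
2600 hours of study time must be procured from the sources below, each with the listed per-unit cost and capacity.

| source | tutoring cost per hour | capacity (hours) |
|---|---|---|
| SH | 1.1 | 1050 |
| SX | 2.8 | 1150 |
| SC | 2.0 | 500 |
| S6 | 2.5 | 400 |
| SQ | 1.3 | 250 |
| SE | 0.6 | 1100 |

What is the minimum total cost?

Cheapest first:
SE at 0.6: take all 1100 hours → 1500 still needed.
SH (1.1): use full 1050 → 450 hours to go.
Take 250 from SQ at 1.3 → need 200 more.
SC (2.0): take the remaining 200 → done.
S6, SX: unused.
Cost = 1100×0.6 + 1050×1.1 + 250×1.3 + 200×2.0 = 2540.

2540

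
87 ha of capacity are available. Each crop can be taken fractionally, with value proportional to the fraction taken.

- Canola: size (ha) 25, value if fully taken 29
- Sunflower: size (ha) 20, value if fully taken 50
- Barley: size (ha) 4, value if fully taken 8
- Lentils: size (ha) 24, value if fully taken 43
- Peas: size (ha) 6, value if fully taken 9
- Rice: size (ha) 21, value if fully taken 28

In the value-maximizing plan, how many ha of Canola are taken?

Best value per unit of size first: Sunflower 50/20≈2.5, Barley 8/4≈2, Lentils 43/24≈1.79, Peas 9/6≈1.5, Rice 28/21≈1.33, Canola 29/25≈1.16.
All 20 ha of Sunflower fit (value 50) ; 67 remain.
Barley: take in full, 4 ha for value 8 ; 63 left.
All 24 ha of Lentils fit (value 43) ; 39 remain.
Take all of Peas (6 ha, value 9) ; 33 ha left.
All 21 ha of Rice fit (value 28) ; 12 remain.
Only 12 ha remain; take 12/25 of Canola for value 29×12/25 = 13.92.

12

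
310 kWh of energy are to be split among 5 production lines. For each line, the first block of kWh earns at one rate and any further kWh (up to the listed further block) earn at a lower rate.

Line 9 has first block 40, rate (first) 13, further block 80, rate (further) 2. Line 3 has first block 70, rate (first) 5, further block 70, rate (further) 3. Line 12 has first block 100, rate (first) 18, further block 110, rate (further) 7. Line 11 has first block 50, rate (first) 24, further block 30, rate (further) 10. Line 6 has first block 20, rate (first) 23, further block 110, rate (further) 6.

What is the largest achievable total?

4770

Order all 10 blocks by rate: Line 11/tier1 24 > Line 6/tier1 23 > Line 12/tier1 18 > Line 9/tier1 13 > Line 11/tier2 10 > Line 12/tier2 7 > Line 6/tier2 6 > Line 3/tier1 5 > Line 3/tier2 3 > Line 9/tier2 2.
Line 11/tier1 (24): +50 — 260 left.
Line 6/tier1 (23): +20 — 240 left.
Line 12 tier1 at 18: fill all 100 — 140 left.
Fill Line 9 tier1 block (40 at 13) — 100 left.
Line 11/tier2 (10): +30 — 70 left.
Line 12 tier2 at 7: only 70 left, fill 70.
Total = 24×50 + 23×20 + 18×100 + 13×40 + 10×30 + 7×70 = 4770.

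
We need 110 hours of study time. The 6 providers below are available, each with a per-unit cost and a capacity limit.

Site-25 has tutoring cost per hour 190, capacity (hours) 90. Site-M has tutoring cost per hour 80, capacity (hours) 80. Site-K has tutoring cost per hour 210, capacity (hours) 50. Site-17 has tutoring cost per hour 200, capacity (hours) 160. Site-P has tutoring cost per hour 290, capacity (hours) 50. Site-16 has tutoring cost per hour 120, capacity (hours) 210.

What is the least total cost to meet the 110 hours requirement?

10000

Cheapest first:
Take 80 from Site-M at 80 ; need 30 more.
Site-16 at 120: take 30 of its 210 ; requirement met.
Site-25, Site-17, Site-K, Site-P: unused.
Cost = 80×80 + 30×120 = 10000.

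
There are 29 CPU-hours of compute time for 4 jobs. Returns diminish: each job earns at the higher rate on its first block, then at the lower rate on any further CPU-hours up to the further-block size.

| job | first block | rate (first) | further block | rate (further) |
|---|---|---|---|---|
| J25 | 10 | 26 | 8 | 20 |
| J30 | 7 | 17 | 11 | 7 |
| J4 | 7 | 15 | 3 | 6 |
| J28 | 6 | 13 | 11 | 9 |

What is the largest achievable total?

Order all 8 blocks by rate: J25/first 26 > J25/second 20 > J30/first 17 > J4/first 15 > J28/first 13 > J28/second 9 > J30/second 7 > J4/second 6.
J25/first (26): +10 ; 19 left.
J25 second at 20: fill all 8 ; 11 left.
J30/first (17): +7 ; 4 left.
J4/first: +4 of 7 at 15; pool empty.
Total = 26×10 + 20×8 + 17×7 + 15×4 = 599.

599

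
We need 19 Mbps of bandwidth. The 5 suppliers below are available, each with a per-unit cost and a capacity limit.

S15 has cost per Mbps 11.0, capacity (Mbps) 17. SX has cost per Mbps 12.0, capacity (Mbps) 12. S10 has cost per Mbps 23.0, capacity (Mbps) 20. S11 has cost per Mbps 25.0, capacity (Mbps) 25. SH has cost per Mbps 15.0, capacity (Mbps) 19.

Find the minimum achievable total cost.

211

Use suppliers in increasing cost order.
Take 17 from S15 at 11.0 ; need 2 more.
SX (12.0): take the remaining 2 ; done.
SH, S10, S11: unused.
Cost = 17×11.0 + 2×12.0 = 211.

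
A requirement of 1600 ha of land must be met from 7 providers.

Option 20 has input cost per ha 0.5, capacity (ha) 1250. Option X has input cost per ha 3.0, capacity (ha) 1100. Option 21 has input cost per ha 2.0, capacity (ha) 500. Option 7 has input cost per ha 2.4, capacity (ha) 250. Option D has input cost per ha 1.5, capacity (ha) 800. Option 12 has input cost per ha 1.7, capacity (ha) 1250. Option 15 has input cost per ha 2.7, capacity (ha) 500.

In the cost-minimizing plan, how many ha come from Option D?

Use providers in increasing cost order.
Take 1250 from Option 20 at 0.5 → need 350 more.
Take 350 from Option D at 1.5 to finish.
Option 12, Option 21, Option 7, Option 15, Option X: unused.

350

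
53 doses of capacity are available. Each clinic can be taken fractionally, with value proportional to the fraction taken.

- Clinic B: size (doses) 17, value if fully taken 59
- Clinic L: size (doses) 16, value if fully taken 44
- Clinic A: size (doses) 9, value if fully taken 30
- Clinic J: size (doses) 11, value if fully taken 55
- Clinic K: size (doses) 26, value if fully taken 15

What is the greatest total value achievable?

188

Best value per unit of size first: Clinic J 55/11≈5, Clinic B 59/17≈3.47, Clinic A 30/9≈3.33, Clinic L 44/16≈2.75, Clinic K 15/26≈0.577.
Take all of Clinic J (11 doses, value 55) → 42 doses left.
Clinic B: take in full, 17 doses for value 59 → 25 left.
Take all of Clinic A (9 doses, value 30) → 16 doses left.
Clinic L: take in full, 16 doses for value 44 → 0 left.
Total value = 188.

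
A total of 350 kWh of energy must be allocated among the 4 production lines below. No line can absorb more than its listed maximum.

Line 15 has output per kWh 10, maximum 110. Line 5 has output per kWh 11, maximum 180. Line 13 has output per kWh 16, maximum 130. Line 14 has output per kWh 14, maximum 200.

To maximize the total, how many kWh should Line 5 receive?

20

Rank by output per kWh: Line 13 16 > Line 14 14 > Line 5 11 > Line 15 10.
Line 13: +130 to 130 (cap) ; 220 left.
Line 14 takes 200 to reach its cap of 200 ; 20 left.
Line 5: +20 (room for 180) → 20. Pool exhausted.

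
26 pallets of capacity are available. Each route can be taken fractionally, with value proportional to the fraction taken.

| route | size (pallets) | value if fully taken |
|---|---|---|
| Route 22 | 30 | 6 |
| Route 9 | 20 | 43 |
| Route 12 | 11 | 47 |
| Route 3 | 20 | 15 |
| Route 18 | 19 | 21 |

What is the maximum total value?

79.25

Rank by value-to-size ratio: Route 12 47/11≈4.27, Route 9 43/20≈2.15, Route 18 21/19≈1.11, Route 3 15/20≈0.75, Route 22 6/30≈0.2.
All 11 pallets of Route 12 fit (value 47) ; 15 remain.
Fill the last 15 pallets with part of Route 9: 15/20 of it earns 32.25.
Total value = 79.25.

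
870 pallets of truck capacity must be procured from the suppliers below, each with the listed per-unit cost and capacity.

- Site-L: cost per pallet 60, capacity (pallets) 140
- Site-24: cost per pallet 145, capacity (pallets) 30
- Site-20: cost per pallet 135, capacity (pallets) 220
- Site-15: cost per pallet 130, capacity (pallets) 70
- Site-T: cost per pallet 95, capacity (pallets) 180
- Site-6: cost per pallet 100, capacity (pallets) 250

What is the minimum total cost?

90750

Cheapest first:
Site-L (60): use full 140 → 730 pallets to go.
Site-T at 95: take all 180 pallets → 550 still needed.
Site-6 at 100: take all 250 pallets → 300 still needed.
Site-15 at 130: take all 70 pallets → 230 still needed.
Site-20 at 135: take all 220 pallets → 10 still needed.
Site-24 at 145: take 10 of its 30 → requirement met.
Cost = 140×60 + 180×95 + 250×100 + 70×130 + 220×135 + 10×145 = 90750.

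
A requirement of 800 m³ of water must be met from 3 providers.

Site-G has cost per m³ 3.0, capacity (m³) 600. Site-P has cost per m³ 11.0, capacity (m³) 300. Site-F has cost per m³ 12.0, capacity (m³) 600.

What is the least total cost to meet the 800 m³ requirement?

Fill from the cheapest provider first.
Take 600 from Site-G at 3.0 — need 200 more.
Site-P (11.0): take the remaining 200 — done.
Site-F: unused.
Cost = 600×3.0 + 200×11.0 = 4000.

4000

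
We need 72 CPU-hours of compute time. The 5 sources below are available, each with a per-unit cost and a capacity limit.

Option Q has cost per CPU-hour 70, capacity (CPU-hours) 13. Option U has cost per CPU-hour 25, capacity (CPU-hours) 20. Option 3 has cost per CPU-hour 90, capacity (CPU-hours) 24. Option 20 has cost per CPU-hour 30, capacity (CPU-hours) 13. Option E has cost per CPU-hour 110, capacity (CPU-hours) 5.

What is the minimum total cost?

4180

Cheapest first:
Take 20 from Option U at 25 → need 52 more.
Take 13 from Option 20 at 30 → need 39 more.
Option Q (70): use full 13 → 26 CPU-hours to go.
Option 3 (90): use full 24 → 2 CPU-hours to go.
Option E at 110: take 2 of its 5 → requirement met.
Cost = 20×25 + 13×30 + 13×70 + 24×90 + 2×110 = 4180.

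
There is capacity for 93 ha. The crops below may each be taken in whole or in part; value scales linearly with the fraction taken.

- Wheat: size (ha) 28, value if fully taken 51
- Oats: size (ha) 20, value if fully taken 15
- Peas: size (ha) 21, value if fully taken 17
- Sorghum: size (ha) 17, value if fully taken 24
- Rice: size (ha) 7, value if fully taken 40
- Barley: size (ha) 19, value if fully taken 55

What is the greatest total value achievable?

Rank by value-to-size ratio: Rice 40/7≈5.71, Barley 55/19≈2.89, Wheat 51/28≈1.82, Sorghum 24/17≈1.41, Peas 17/21≈0.81, Oats 15/20≈0.75.
Rice: take in full, 7 ha for value 40 ; 86 left.
Barley: take in full, 19 ha for value 55 ; 67 left.
Take all of Wheat (28 ha, value 51) ; 39 ha left.
All 17 ha of Sorghum fit (value 24) ; 22 remain.
All 21 ha of Peas fit (value 17) ; 1 remain.
1 ha left: a 1/20 share of Oats gives 15×1/20 = 0.75.
Total value = 187.75.

187.75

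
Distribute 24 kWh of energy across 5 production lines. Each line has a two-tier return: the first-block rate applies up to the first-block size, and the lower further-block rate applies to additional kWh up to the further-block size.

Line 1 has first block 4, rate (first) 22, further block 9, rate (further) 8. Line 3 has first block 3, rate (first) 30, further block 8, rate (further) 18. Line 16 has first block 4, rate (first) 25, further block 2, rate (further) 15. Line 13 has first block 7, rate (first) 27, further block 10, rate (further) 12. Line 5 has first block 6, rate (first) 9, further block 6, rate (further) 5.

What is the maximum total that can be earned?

575

Order all 10 blocks by rate: Line 3/tier1 30 > Line 13/tier1 27 > Line 16/tier1 25 > Line 1/tier1 22 > Line 3/tier2 18 > Line 16/tier2 15 > Line 13/tier2 12 > Line 5/tier1 9 > Line 1/tier2 8 > Line 5/tier2 5.
Fill Line 3 tier1 block (3 at 30) — 21 left.
Line 13/tier1 (27): +7 — 14 left.
Fill Line 16 tier1 block (4 at 25) — 10 left.
Line 1 tier1 at 22: fill all 4 — 6 left.
6 remain; put them into Line 3 tier2 at 18.
Total = 30×3 + 27×7 + 25×4 + 22×4 + 18×6 = 575.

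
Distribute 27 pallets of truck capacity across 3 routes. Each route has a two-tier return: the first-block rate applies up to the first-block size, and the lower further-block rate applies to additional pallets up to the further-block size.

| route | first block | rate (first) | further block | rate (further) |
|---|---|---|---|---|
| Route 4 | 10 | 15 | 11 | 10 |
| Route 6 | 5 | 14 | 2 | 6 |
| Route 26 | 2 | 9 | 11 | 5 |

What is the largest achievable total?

Rank every tier by rate: Route 4/T1 15 > Route 6/T1 14 > Route 4/T2 10 > Route 26/T1 9 > Route 6/T2 6 > Route 26/T2 5.
Route 4/T1 (15): +10 → 17 left.
Route 6 T1 at 14: fill all 5 → 12 left.
Route 4 T2 at 10: fill all 11 → 1 left.
1 remain; put them into Route 26 T1 at 9.
Total = 15×10 + 14×5 + 10×11 + 9×1 = 339.

339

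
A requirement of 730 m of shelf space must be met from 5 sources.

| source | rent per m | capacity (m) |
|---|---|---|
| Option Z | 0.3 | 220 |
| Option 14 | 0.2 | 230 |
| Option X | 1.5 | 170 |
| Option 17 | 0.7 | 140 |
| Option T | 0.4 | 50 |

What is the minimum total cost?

365

Use sources in increasing cost order.
Take 230 from Option 14 at 0.2 → need 500 more.
Option Z at 0.3: take all 220 m → 280 still needed.
Option T (0.4): use full 50 → 230 m to go.
Option 17 at 0.7: take all 140 m → 90 still needed.
Option X (1.5): take the remaining 90 → done.
Cost = 230×0.2 + 220×0.3 + 50×0.4 + 140×0.7 + 90×1.5 = 365.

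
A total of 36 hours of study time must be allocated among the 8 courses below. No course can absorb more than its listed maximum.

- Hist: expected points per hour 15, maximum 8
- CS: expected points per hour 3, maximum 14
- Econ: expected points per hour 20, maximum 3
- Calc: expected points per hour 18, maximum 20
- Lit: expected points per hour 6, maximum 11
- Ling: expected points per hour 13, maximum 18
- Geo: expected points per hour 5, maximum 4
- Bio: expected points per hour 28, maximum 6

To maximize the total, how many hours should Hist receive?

Rank by expected points per hour: Bio 28 > Econ 20 > Calc 18 > Hist 15 > Ling 13 > Lit 6 > Geo 5 > CS 3.
Bio takes 6 to reach its cap of 6 — 30 left.
Econ takes 3 to reach its cap of 3 — 27 left.
Give Calc 20 to hit its cap of 20 — 7 left.
Only 7 left; Hist takes them to reach 7.

7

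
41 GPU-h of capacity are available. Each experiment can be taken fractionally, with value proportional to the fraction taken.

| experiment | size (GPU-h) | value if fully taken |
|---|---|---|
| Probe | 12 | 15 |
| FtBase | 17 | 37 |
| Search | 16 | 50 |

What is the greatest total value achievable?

97

Rank by value-to-size ratio: Search 50/16≈3.12, FtBase 37/17≈2.18, Probe 15/12≈1.25.
All 16 GPU-h of Search fit (value 50) → 25 remain.
All 17 GPU-h of FtBase fit (value 37) → 8 remain.
8 GPU-h left: a 8/12 share of Probe gives 15×8/12 = 10.
Total value = 97.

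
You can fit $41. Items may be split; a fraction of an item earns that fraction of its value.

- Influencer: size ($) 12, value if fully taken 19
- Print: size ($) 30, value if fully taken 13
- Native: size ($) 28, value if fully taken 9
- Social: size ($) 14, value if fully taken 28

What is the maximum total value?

Sort by value density: Social 28/14≈2, Influencer 19/12≈1.58, Print 13/30≈0.433, Native 9/28≈0.321.
All 14 $ of Social fit (value 28) ; 27 remain.
All 12 $ of Influencer fit (value 19) ; 15 remain.
Only 15 $ remain; take 15/30 of Print for value 13×15/30 = 6.5.
Total value = 53.5.

53.5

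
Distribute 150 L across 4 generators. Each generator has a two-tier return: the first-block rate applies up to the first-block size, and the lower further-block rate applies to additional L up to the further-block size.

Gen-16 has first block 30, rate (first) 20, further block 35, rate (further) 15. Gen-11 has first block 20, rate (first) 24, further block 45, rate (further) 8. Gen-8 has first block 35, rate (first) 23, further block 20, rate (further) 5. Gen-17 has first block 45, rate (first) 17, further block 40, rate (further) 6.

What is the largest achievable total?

Treat each block as its own option and order by rate: Gen-11/T1 24 > Gen-8/T1 23 > Gen-16/T1 20 > Gen-17/T1 17 > Gen-16/T2 15 > Gen-11/T2 8 > Gen-17/T2 6 > Gen-8/T2 5.
Gen-11/T1 (24): +20 ; 130 left.
Gen-8 T1 at 23: fill all 35 ; 95 left.
Fill Gen-16 T1 block (30 at 20) ; 65 left.
Gen-17/T1 (17): +45 ; 20 left.
Gen-16 T2 at 15: only 20 left, fill 20.
Total = 24×20 + 23×35 + 20×30 + 17×45 + 15×20 = 2950.

2950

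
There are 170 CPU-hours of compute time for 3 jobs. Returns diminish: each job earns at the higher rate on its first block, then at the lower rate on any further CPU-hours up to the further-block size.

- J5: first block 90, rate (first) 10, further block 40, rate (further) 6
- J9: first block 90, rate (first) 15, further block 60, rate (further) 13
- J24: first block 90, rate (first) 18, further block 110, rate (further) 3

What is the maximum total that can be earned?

Treat each block as its own option and order by rate: J24/T1 18 > J9/T1 15 > J9/T2 13 > J5/T1 10 > J5/T2 6 > J24/T2 3.
Fill J24 T1 block (90 at 18) → 80 left.
80 remain; put them into J9 T1 at 15.
Total = 18×90 + 15×80 = 2820.

2820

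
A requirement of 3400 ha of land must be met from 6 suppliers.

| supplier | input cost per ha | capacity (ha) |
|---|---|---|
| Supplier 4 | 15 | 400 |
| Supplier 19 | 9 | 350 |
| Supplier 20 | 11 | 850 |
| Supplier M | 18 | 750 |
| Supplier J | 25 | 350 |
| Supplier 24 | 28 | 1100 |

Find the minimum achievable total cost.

60350

Fill from the cheapest supplier first.
Supplier 19 at 9: take all 350 ha — 3050 still needed.
Take 850 from Supplier 20 at 11 — need 2200 more.
Supplier 4 at 15: take all 400 ha — 1800 still needed.
Supplier M at 18: take all 750 ha — 1050 still needed.
Supplier J at 25: take all 350 ha — 700 still needed.
Supplier 24 at 28: take 700 of its 1100 — requirement met.
Cost = 350×9 + 850×11 + 400×15 + 750×18 + 350×25 + 700×28 = 60350.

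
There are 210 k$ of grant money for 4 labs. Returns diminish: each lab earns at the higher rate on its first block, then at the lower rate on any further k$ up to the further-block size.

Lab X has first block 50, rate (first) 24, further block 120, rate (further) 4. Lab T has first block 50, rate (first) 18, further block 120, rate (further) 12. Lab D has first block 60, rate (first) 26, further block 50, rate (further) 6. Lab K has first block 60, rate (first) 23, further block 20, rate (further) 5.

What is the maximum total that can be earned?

Order all 8 blocks by rate: Lab D/first 26 > Lab X/first 24 > Lab K/first 23 > Lab T/first 18 > Lab T/second 12 > Lab D/second 6 > Lab K/second 5 > Lab X/second 4.
Lab D/first (26): +60 ; 150 left.
Fill Lab X first block (50 at 24) ; 100 left.
Lab K/first (23): +60 ; 40 left.
Lab T/first: +40 of 50 at 18; pool empty.
Total = 26×60 + 24×50 + 23×60 + 18×40 = 4860.

4860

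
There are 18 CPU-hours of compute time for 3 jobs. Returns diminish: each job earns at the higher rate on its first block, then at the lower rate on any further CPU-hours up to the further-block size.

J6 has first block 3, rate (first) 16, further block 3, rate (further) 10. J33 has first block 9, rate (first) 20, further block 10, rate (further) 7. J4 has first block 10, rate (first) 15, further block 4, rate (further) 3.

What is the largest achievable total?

318

Rank every tier by rate: J33/first 20 > J6/first 16 > J4/first 15 > J6/second 10 > J33/second 7 > J4/second 3.
J33 first at 20: fill all 9 ; 9 left.
J6/first (16): +3 ; 6 left.
J4/first: +6 of 10 at 15; pool empty.
Total = 20×9 + 16×3 + 15×6 = 318.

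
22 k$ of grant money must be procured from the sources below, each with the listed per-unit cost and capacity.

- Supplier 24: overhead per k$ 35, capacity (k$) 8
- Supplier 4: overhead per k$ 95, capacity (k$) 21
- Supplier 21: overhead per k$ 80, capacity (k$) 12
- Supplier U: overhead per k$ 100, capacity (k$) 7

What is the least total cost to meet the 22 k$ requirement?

1430

Fill from the cheapest source first.
Supplier 24 at 35: take all 8 k$ ; 14 still needed.
Supplier 21 at 80: take all 12 k$ ; 2 still needed.
Supplier 4 (95): take the remaining 2 ; done.
Supplier U: unused.
Cost = 8×35 + 12×80 + 2×95 = 1430.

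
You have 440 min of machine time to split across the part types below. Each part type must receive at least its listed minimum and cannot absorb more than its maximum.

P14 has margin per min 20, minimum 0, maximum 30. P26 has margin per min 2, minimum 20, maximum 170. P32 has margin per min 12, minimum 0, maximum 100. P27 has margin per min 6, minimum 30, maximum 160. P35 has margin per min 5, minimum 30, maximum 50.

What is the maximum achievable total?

3210

Meeting every minimum uses 0+20+0+30+30 = 80 min, leaving 360.
Order the part types by margin per min: P14 20 > P32 12 > P27 6 > P35 5 > P26 2.
Give P14 30 more to hit its cap of 30 → 330 left.
Give P32 100 more to hit its cap of 100 → 230 left.
Give P27 130 more to hit its cap of 160 → 100 left.
Give P35 20 more to hit its cap of 50 → 80 left.
P26: +80 (room for 150) → 100. Pool exhausted.
Total = 20×30 + 2×100 + 12×100 + 6×160 + 5×50 = 3210.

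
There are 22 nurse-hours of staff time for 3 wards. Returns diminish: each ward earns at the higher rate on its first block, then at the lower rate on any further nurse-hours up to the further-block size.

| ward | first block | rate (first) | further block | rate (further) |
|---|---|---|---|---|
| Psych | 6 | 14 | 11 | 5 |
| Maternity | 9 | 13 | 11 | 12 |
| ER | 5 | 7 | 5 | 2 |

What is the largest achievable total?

Rank every tier by rate: Psych/T1 14 > Maternity/T1 13 > Maternity/T2 12 > ER/T1 7 > Psych/T2 5 > ER/T2 2.
Fill Psych T1 block (6 at 14) → 16 left.
Fill Maternity T1 block (9 at 13) → 7 left.
Maternity/T2: +7 of 11 at 12; pool empty.
Total = 14×6 + 13×9 + 12×7 = 285.

285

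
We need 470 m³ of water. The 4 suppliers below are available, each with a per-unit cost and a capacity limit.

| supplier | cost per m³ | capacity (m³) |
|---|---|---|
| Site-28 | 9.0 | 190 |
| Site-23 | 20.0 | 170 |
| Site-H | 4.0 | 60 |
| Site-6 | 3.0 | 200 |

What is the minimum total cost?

2950

Fill from the cheapest supplier first.
Site-6 (3.0): use full 200 ; 270 m³ to go.
Site-H at 4.0: take all 60 m³ ; 210 still needed.
Take 190 from Site-28 at 9.0 ; need 20 more.
Take 20 from Site-23 at 20.0 to finish.
Cost = 200×3.0 + 60×4.0 + 190×9.0 + 20×20.0 = 2950.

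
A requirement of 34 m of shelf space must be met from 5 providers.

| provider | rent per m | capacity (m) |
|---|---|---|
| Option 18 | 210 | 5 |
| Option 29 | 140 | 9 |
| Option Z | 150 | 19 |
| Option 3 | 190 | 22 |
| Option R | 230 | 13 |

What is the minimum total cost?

Use providers in increasing cost order.
Option 29 (140): use full 9 ; 25 m to go.
Option Z at 150: take all 19 m ; 6 still needed.
Take 6 from Option 3 at 190 to finish.
Option 18, Option R: unused.
Cost = 9×140 + 19×150 + 6×190 = 5250.

5250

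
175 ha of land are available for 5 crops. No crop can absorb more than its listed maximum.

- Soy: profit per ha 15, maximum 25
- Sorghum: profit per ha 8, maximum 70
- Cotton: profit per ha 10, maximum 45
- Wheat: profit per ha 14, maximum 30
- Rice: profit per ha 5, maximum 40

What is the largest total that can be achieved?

Order the crops by profit per ha: Soy 15 > Wheat 14 > Cotton 10 > Sorghum 8 > Rice 5.
Soy takes 25 to reach its cap of 25 — 150 left.
Wheat takes 30 to reach its cap of 30 — 120 left.
Cotton: +45 to 45 (cap) — 75 left.
Sorghum takes 70 to reach its cap of 70 — 5 left.
Rice has room for 40 but only 5 remain, so it gets 5.
Total = 15×25 + 8×70 + 10×45 + 14×30 + 5×5 = 1830.

1830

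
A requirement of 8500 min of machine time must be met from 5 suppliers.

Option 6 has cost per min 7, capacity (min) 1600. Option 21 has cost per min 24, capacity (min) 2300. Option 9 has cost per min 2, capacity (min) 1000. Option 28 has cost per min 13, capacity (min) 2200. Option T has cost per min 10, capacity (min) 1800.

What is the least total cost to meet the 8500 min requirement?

Fill from the cheapest supplier first.
Take 1000 from Option 9 at 2 → need 7500 more.
Take 1600 from Option 6 at 7 → need 5900 more.
Take 1800 from Option T at 10 → need 4100 more.
Option 28 at 13: take all 2200 min → 1900 still needed.
Take 1900 from Option 21 at 24 to finish.
Cost = 1000×2 + 1600×7 + 1800×10 + 2200×13 + 1900×24 = 105400.

105400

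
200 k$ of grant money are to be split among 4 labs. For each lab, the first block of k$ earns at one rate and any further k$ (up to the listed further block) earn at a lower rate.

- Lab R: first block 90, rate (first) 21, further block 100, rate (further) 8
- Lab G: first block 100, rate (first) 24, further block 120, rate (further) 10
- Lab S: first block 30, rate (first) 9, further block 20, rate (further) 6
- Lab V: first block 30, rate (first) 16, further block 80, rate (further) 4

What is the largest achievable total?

Rank every tier by rate: Lab G/T1 24 > Lab R/T1 21 > Lab V/T1 16 > Lab G/T2 10 > Lab S/T1 9 > Lab R/T2 8 > Lab S/T2 6 > Lab V/T2 4.
Lab G/T1 (24): +100 — 100 left.
Fill Lab R T1 block (90 at 21) — 10 left.
Lab V T1 at 16: only 10 left, fill 10.
Total = 24×100 + 21×90 + 16×10 = 4450.

4450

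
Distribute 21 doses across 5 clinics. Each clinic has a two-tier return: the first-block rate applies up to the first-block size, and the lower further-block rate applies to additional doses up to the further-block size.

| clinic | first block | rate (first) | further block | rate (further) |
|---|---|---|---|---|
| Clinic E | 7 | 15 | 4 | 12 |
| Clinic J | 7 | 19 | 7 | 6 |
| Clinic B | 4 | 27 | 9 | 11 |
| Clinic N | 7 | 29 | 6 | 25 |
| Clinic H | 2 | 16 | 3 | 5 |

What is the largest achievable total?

537

Order all 10 blocks by rate: Clinic N/tier1 29 > Clinic B/tier1 27 > Clinic N/tier2 25 > Clinic J/tier1 19 > Clinic H/tier1 16 > Clinic E/tier1 15 > Clinic E/tier2 12 > Clinic B/tier2 11 > Clinic J/tier2 6 > Clinic H/tier2 5.
Fill Clinic N tier1 block (7 at 29) → 14 left.
Clinic B/tier1 (27): +4 → 10 left.
Clinic N/tier2 (25): +6 → 4 left.
Clinic J/tier1: +4 of 7 at 19; pool empty.
Total = 29×7 + 27×4 + 25×6 + 19×4 = 537.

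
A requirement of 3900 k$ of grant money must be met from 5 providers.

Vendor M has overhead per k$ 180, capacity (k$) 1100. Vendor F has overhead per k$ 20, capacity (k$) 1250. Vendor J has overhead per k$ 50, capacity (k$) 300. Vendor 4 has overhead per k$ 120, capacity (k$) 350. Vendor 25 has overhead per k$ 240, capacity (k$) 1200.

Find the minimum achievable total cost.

496000

Fill from the cheapest provider first.
Take 1250 from Vendor F at 20 — need 2650 more.
Vendor J (50): use full 300 — 2350 k$ to go.
Take 350 from Vendor 4 at 120 — need 2000 more.
Vendor M at 180: take all 1100 k$ — 900 still needed.
Vendor 25 at 240: take 900 of its 1200 — requirement met.
Cost = 1250×20 + 300×50 + 350×120 + 1100×180 + 900×240 = 496000.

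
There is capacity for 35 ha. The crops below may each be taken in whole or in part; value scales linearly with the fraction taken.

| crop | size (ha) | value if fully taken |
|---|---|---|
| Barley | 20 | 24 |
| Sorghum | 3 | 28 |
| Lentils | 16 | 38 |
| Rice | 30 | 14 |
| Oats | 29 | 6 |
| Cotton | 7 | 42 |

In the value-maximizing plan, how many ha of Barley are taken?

Best value per unit of size first: Sorghum 28/3≈9.33, Cotton 42/7≈6, Lentils 38/16≈2.38, Barley 24/20≈1.2, Rice 14/30≈0.467, Oats 6/29≈0.207.
All 3 ha of Sorghum fit (value 28) — 32 remain.
Cotton: take in full, 7 ha for value 42 — 25 left.
Take all of Lentils (16 ha, value 38) — 9 ha left.
Fill the last 9 ha with part of Barley: 9/20 of it earns 10.8.

9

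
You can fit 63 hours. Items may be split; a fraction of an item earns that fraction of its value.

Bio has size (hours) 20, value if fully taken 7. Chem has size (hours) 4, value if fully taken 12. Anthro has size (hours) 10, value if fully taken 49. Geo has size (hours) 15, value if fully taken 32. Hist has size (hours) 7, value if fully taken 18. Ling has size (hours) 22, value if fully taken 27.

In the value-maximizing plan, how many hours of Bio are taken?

5

Rank by value-to-size ratio: Anthro 49/10≈4.9, Chem 12/4≈3, Hist 18/7≈2.57, Geo 32/15≈2.13, Ling 27/22≈1.23, Bio 7/20≈0.35.
Take all of Anthro (10 hours, value 49) → 53 hours left.
All 4 hours of Chem fit (value 12) → 49 remain.
All 7 hours of Hist fit (value 18) → 42 remain.
Take all of Geo (15 hours, value 32) → 27 hours left.
Ling: take in full, 22 hours for value 27 → 5 left.
Fill the last 5 hours with part of Bio: 5/20 of it earns 1.75.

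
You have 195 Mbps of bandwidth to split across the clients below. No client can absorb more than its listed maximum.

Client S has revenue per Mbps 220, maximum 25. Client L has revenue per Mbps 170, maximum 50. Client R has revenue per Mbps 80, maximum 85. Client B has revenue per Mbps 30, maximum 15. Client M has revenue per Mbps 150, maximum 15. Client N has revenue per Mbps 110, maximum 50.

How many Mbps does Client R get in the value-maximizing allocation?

55

Highest revenue per Mbps first: Client S 220 > Client L 170 > Client M 150 > Client N 110 > Client R 80 > Client B 30.
Client S: +25 to 25 (cap) ; 170 left.
Give Client L 50 to hit its cap of 50 ; 120 left.
Give Client M 15 to hit its cap of 15 ; 105 left.
Give Client N 50 to hit its cap of 50 ; 55 left.
Client R: +55 (room for 85) → 55. Pool exhausted.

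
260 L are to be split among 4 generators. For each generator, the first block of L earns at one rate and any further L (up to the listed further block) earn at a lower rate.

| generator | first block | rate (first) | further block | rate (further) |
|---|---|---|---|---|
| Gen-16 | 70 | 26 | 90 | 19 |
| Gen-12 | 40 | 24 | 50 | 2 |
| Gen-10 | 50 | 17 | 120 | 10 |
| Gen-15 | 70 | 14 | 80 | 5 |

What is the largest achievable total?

Treat each block as its own option and order by rate: Gen-16/T1 26 > Gen-12/T1 24 > Gen-16/T2 19 > Gen-10/T1 17 > Gen-15/T1 14 > Gen-10/T2 10 > Gen-15/T2 5 > Gen-12/T2 2.
Gen-16 T1 at 26: fill all 70 — 190 left.
Fill Gen-12 T1 block (40 at 24) — 150 left.
Gen-16/T2 (19): +90 — 60 left.
Gen-10/T1 (17): +50 — 10 left.
Gen-15/T1: +10 of 70 at 14; pool empty.
Total = 26×70 + 24×40 + 19×90 + 17×50 + 14×10 = 5480.

5480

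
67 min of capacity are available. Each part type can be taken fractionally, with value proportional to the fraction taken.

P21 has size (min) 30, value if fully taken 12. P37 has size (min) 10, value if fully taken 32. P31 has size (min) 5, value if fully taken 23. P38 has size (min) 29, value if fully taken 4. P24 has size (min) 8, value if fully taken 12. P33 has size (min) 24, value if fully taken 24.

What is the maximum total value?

99

Sort by value density: P31 23/5≈4.6, P37 32/10≈3.2, P24 12/8≈1.5, P33 24/24≈1, P21 12/30≈0.4, P38 4/29≈0.138.
Take all of P31 (5 min, value 23) — 62 min left.
Take all of P37 (10 min, value 32) — 52 min left.
P24: take in full, 8 min for value 12 — 44 left.
Take all of P33 (24 min, value 24) — 20 min left.
Only 20 min remain; take 20/30 of P21 for value 12×20/30 = 8.
Total value = 99.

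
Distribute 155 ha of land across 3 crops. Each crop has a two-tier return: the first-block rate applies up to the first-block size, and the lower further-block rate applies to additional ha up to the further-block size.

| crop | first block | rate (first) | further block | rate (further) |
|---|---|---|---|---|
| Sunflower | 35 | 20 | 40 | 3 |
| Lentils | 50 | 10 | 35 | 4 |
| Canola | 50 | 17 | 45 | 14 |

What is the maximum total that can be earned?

2430

Order all 6 blocks by rate: Sunflower/tier1 20 > Canola/tier1 17 > Canola/tier2 14 > Lentils/tier1 10 > Lentils/tier2 4 > Sunflower/tier2 3.
Fill Sunflower tier1 block (35 at 20) ; 120 left.
Fill Canola tier1 block (50 at 17) ; 70 left.
Canola/tier2 (14): +45 ; 25 left.
Lentils tier1 at 10: only 25 left, fill 25.
Total = 20×35 + 17×50 + 14×45 + 10×25 = 2430.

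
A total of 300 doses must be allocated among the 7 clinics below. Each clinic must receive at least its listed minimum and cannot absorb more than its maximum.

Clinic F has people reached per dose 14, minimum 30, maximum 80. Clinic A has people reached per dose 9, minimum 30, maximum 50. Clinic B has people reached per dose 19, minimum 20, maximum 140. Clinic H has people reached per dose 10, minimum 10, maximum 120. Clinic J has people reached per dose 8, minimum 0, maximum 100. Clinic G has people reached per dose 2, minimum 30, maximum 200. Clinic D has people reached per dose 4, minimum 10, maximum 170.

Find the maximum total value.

Meeting every minimum uses 30+30+20+10+0+30+10 = 130 doses, leaving 170.
Order the clinics by people reached per dose: Clinic B 19 > Clinic F 14 > Clinic H 10 > Clinic A 9 > Clinic J 8 > Clinic D 4 > Clinic G 2.
Give Clinic B 120 more to hit its cap of 140 ; 50 left.
Clinic F: +50 to 80 (cap) ; 0 left.
Total = 14×80 + 9×30 + 19×140 + 10×10 + 2×30 + 4×10 = 4250.

4250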